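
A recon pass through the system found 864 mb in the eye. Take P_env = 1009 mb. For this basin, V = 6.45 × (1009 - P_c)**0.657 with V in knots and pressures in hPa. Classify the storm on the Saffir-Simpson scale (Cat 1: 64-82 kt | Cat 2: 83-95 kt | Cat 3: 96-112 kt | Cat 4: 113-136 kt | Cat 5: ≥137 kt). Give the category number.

ΔP = 1009 − 864 = 145 mb.
V ≈ 6.45 × 145^0.657 = 6.45 × 26.30 ≈ 170 kt.
170 kt falls in the Category 5 band.

5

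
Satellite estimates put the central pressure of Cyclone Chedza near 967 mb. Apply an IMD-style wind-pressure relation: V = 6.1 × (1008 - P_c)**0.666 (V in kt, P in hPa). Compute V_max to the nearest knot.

ΔP = 1008 − 967 = 41 mb.
41^0.666 ≈ 11.861.
V ≈ 6.1 × 11.861 ≈ 72.4 kt.

72 kt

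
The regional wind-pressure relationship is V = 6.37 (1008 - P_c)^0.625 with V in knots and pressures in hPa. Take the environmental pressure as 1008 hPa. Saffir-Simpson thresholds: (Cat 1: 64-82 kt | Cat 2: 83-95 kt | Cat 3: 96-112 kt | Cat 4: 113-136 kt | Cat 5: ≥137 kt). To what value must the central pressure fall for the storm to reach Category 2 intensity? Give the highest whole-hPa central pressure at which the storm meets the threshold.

947 hPa

Category 2 begins at V = 83 kt.
Required ΔP = (83/6.37)^(1/0.625) = 13.030^1.600 ≈ 60.80 hPa.
P_c ≤ 1008 − 60.80 = 947.20, so the highest integer P_c is 947 hPa.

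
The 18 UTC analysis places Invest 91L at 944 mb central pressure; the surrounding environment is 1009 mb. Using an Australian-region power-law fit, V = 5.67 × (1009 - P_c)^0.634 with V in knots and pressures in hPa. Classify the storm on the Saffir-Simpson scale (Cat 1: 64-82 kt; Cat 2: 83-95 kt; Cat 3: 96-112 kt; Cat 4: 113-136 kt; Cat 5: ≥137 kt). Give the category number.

1

ΔP = 1009 − 944 = 65 mb.
V ≈ 5.67 × 65^0.634 = 5.67 × 14.11 ≈ 80 kt.
80 kt falls in the Category 1 band.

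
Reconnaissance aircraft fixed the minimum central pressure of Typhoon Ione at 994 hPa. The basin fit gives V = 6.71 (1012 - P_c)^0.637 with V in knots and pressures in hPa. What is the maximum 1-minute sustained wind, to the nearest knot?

ΔP = 1012 − 994 = 18 hPa.
18^0.637 ≈ 6.304.
V ≈ 6.71 × 6.304 ≈ 42.3 kt.

42 kt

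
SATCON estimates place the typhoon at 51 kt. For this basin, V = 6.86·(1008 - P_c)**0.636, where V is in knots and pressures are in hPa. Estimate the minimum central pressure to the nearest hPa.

985 hPa

ΔP = (V / 6.86)^(1/0.636) = (51/6.86)^1.572.
51/6.86 = 7.434; 7.434^1.572 ≈ 23.44 hPa.
P_c = 1008 − 23.44 = 984.56 ≈ 985 hPa.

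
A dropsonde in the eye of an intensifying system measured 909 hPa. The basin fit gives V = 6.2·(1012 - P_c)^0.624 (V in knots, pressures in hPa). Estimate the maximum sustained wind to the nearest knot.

112 kt

ΔP = 1012 − 909 = 103 hPa.
103^0.624 ≈ 18.031.
V ≈ 6.2 × 18.031 ≈ 111.8 kt.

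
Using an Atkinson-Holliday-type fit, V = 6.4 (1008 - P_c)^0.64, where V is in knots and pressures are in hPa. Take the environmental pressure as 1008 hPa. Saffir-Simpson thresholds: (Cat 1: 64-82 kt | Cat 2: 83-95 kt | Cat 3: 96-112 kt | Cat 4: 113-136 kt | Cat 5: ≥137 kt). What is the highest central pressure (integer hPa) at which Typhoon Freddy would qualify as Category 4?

919 hPa

Category 4 begins at V = 113 kt.
Required ΔP = (113/6.4)^(1/0.64) = 17.656^1.562 ≈ 88.77 hPa.
P_c ≤ 1008 − 88.77 = 919.23, so the highest integer P_c is 919 hPa.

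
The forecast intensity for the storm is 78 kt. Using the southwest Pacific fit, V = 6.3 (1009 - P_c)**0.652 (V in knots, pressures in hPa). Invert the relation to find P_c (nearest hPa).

ΔP = (V / 6.3)^(1/0.652) = (78/6.3)^1.534.
78/6.3 = 12.381; 12.381^1.534 ≈ 47.42 hPa.
P_c = 1009 − 47.42 = 961.58 ≈ 962 hPa.

962 hPa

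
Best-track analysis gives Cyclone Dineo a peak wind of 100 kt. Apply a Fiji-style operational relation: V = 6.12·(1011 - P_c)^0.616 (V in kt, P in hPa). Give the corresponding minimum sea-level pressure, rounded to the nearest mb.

918 mb

ΔP = (V / 6.12)^(1/0.616) = (100/6.12)^1.623.
100/6.12 = 16.340; 16.340^1.623 ≈ 93.23 mb.
P_c = 1011 − 93.23 = 917.77 ≈ 918 mb.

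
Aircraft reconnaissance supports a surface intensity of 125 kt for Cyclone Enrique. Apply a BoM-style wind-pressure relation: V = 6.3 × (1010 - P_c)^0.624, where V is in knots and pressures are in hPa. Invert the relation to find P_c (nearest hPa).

890 hPa

ΔP = (V / 6.3)^(1/0.624) = (125/6.3)^1.603.
125/6.3 = 19.841; 19.841^1.603 ≈ 120.07 hPa.
P_c = 1010 − 120.07 = 889.93 ≈ 890 hPa.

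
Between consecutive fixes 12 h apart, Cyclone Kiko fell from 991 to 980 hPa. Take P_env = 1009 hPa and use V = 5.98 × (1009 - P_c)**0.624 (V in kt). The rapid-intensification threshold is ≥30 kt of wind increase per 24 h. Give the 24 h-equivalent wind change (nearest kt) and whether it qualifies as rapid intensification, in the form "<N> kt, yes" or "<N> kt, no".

25 kt, no

V₁: ΔP = 18, V ≈ 5.98 × 18^0.624 ≈ 36.31 kt.
V₂: ΔP = 29, V ≈ 5.98 × 29^0.624 ≈ 48.89 kt.
ΔV over 12 h = 12.58 kt → 24 h equivalent = 12.58 × 24/12 ≈ 25.16 kt.
25 kt < 30 kt ⇒ not rapid intensification.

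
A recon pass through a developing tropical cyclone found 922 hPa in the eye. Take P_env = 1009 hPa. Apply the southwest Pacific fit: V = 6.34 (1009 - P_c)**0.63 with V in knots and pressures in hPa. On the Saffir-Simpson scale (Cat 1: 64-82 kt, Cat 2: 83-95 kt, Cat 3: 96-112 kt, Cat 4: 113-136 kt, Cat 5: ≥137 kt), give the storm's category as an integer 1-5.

ΔP = 1009 − 922 = 87 hPa.
V ≈ 6.34 × 87^0.63 = 6.34 × 16.67 ≈ 106 kt.
106 kt falls in the Category 3 band.

3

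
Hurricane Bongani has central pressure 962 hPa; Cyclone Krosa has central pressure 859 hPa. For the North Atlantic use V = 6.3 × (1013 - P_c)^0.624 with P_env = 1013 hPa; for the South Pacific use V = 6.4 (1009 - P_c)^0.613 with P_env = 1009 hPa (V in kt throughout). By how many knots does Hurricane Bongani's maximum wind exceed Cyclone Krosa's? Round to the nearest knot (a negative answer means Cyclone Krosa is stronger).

Hurricane Bongani: ΔP = 51; V ≈ 6.3 × 51^0.624 ≈ 73.26 kt.
Cyclone Krosa: ΔP = 150; V ≈ 6.4 × 150^0.613 ≈ 138.08 kt.
Difference ≈ 73.26 − 138.08 = -64.82 → -65 kt.

-65 kt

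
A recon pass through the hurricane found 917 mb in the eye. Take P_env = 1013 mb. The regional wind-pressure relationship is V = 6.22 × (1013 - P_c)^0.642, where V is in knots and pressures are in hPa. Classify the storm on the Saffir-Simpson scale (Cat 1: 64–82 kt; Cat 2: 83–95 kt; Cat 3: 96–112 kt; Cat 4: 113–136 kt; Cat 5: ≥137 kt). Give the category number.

4

ΔP = 1013 − 917 = 96 mb.
V ≈ 6.22 × 96^0.642 = 6.22 × 18.73 ≈ 117 kt.
117 kt falls in the Category 4 band.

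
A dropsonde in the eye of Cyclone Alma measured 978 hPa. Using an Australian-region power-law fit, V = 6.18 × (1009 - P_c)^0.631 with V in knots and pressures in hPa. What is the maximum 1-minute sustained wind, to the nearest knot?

ΔP = 1009 − 978 = 31 hPa.
31^0.631 ≈ 8.731.
V ≈ 6.18 × 8.731 ≈ 54.0 kt.

54 kt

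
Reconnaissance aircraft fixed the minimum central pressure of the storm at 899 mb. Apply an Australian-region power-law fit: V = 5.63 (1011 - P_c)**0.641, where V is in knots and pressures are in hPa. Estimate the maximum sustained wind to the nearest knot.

116 kt

ΔP = 1011 − 899 = 112 mb.
112^0.641 ≈ 20.585.
V ≈ 5.63 × 20.585 ≈ 115.9 kt.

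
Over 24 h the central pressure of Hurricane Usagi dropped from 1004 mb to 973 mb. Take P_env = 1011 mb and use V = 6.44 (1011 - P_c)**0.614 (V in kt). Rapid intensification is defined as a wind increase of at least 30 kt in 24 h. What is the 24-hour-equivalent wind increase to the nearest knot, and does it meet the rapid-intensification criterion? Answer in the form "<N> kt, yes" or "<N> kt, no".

39 kt, yes

V₁: ΔP = 7, V ≈ 6.44 × 7^0.614 ≈ 21.27 kt.
V₂: ΔP = 38, V ≈ 6.44 × 38^0.614 ≈ 60.10 kt.
ΔV over 24 h = 38.83 kt → 24 h equivalent = 38.83 × 24/24 ≈ 38.83 kt.
39 kt ≥ 30 kt ⇒ rapid intensification.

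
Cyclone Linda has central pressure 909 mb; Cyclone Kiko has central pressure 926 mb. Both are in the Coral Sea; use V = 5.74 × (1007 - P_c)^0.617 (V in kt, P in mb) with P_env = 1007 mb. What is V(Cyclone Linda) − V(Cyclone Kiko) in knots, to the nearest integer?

Cyclone Linda: ΔP = 98; V ≈ 5.74 × 98^0.617 ≈ 97.16 kt.
Cyclone Kiko: ΔP = 81; V ≈ 5.74 × 81^0.617 ≈ 86.39 kt.
Difference ≈ 97.16 − 86.39 = 10.77 → 11 kt.

11 kt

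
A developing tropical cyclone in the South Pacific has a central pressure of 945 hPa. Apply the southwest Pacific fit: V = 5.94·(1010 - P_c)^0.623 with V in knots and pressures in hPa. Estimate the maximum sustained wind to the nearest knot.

ΔP = 1010 − 945 = 65 hPa.
65^0.623 ≈ 13.472.
V ≈ 5.94 × 13.472 ≈ 80.0 kt.

80 kt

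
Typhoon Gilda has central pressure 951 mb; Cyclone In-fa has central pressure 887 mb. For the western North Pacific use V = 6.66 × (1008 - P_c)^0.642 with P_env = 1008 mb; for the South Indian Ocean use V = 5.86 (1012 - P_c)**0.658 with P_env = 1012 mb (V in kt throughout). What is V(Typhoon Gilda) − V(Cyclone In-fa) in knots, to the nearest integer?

Typhoon Gilda: ΔP = 57; V ≈ 6.66 × 57^0.642 ≈ 89.28 kt.
Cyclone In-fa: ΔP = 125; V ≈ 5.86 × 125^0.658 ≈ 140.50 kt.
Difference ≈ 89.28 − 140.50 = -51.22 → -51 kt.

-51 kt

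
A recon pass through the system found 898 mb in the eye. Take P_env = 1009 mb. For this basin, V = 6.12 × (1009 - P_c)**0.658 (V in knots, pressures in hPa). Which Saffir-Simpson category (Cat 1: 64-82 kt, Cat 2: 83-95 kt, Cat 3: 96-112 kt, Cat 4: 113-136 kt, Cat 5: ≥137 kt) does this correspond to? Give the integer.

4

ΔP = 1009 − 898 = 111 mb.
V ≈ 6.12 × 111^0.658 = 6.12 × 22.17 ≈ 136 kt.
136 kt falls in the Category 4 band.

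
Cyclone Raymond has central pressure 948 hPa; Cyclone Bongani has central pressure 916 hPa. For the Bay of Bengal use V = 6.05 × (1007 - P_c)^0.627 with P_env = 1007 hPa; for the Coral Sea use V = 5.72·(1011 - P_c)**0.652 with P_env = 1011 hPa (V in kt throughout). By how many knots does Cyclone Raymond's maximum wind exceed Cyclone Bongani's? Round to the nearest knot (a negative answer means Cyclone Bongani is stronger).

-33 kt

Cyclone Raymond: ΔP = 59; V ≈ 6.05 × 59^0.627 ≈ 78.00 kt.
Cyclone Bongani: ΔP = 95; V ≈ 5.72 × 95^0.652 ≈ 111.40 kt.
Difference ≈ 78.00 − 111.40 = -33.40 → -33 kt.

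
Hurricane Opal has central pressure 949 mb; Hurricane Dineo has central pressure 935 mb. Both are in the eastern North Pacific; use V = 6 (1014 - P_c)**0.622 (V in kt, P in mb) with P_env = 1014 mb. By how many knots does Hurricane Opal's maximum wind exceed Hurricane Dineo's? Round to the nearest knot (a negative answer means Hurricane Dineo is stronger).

Hurricane Opal: ΔP = 65; V ≈ 6 × 65^0.622 ≈ 80.50 kt.
Hurricane Dineo: ΔP = 79; V ≈ 6 × 79^0.622 ≈ 90.88 kt.
Difference ≈ 80.50 − 90.88 = -10.38 → -10 kt.

-10 kt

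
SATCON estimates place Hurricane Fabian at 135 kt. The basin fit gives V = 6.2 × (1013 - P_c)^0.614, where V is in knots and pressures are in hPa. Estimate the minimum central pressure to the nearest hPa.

ΔP = (V / 6.2)^(1/0.614) = (135/6.2)^1.629.
135/6.2 = 21.774; 21.774^1.629 ≈ 151.03 hPa.
P_c = 1013 − 151.03 = 861.97 ≈ 862 hPa.

862 hPa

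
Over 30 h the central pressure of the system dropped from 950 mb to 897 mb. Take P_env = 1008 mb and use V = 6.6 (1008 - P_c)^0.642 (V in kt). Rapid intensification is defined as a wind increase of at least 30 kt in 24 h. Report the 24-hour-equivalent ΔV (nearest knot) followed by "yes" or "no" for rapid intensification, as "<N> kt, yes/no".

37 kt, yes

V₁: ΔP = 58, V ≈ 6.6 × 58^0.642 ≈ 89.47 kt.
V₂: ΔP = 111, V ≈ 6.6 × 111^0.642 ≈ 135.72 kt.
ΔV over 30 h = 46.25 kt → 24 h equivalent = 46.25 × 24/30 ≈ 37.00 kt.
37 kt ≥ 30 kt ⇒ rapid intensification.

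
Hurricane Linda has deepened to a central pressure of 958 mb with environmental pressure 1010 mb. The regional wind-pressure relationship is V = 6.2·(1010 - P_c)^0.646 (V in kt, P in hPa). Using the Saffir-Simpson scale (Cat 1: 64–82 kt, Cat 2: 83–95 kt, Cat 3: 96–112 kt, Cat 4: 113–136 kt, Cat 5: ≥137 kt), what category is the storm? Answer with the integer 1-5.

1

ΔP = 1010 − 958 = 52 mb.
V ≈ 6.2 × 52^0.646 = 6.2 × 12.84 ≈ 80 kt.
80 kt falls in the Category 1 band.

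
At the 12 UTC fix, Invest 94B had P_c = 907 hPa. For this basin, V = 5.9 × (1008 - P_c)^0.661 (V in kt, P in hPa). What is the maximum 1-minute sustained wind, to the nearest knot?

125 kt

ΔP = 1008 − 907 = 101 hPa.
101^0.661 ≈ 21.128.
V ≈ 5.9 × 21.128 ≈ 124.7 kt.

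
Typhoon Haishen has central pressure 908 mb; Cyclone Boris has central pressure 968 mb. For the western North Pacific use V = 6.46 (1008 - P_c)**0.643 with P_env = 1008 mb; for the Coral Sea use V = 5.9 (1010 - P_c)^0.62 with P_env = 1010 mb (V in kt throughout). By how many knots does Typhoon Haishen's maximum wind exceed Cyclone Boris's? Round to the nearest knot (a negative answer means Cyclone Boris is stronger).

65 kt

Typhoon Haishen: ΔP = 100; V ≈ 6.46 × 100^0.643 ≈ 124.81 kt.
Cyclone Boris: ΔP = 42; V ≈ 5.9 × 42^0.62 ≈ 59.88 kt.
Difference ≈ 124.81 − 59.88 = 64.93 → 65 kt.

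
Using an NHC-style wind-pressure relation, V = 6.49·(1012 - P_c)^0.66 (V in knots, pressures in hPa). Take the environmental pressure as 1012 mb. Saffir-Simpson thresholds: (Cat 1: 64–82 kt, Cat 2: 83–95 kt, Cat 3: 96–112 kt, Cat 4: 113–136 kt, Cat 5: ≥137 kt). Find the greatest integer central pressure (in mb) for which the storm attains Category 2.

964 mb

Category 2 begins at V = 83 kt.
Required ΔP = (83/6.49)^(1/0.66) = 12.789^1.515 ≈ 47.54 mb.
P_c ≤ 1012 − 47.54 = 964.46, so the highest integer P_c is 964 mb.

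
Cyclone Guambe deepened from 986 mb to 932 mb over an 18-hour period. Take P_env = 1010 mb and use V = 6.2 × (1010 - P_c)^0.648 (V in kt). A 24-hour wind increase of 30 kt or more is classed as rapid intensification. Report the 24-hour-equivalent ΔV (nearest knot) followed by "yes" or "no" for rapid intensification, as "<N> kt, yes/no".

74 kt, yes

V₁: ΔP = 24, V ≈ 6.2 × 24^0.648 ≈ 48.61 kt.
V₂: ΔP = 78, V ≈ 6.2 × 78^0.648 ≈ 104.34 kt.
ΔV over 18 h = 55.73 kt → 24 h equivalent = 55.73 × 24/18 ≈ 74.31 kt.
74 kt ≥ 30 kt ⇒ rapid intensification.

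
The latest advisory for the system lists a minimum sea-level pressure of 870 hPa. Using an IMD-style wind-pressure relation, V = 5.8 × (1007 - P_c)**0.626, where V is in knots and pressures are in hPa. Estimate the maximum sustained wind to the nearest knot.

ΔP = 1007 − 870 = 137 hPa.
137^0.626 ≈ 21.756.
V ≈ 5.8 × 21.756 ≈ 126.2 kt.

126 kt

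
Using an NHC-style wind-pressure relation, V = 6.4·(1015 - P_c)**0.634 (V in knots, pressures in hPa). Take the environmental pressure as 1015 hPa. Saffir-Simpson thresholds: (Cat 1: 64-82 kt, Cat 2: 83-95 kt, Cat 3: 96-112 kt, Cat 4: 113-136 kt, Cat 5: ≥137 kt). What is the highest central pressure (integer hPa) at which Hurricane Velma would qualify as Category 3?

943 hPa

Category 3 begins at V = 96 kt.
Required ΔP = (96/6.4)^(1/0.634) = 15.000^1.577 ≈ 71.62 hPa.
P_c ≤ 1015 − 71.62 = 943.38, so the highest integer P_c is 943 hPa.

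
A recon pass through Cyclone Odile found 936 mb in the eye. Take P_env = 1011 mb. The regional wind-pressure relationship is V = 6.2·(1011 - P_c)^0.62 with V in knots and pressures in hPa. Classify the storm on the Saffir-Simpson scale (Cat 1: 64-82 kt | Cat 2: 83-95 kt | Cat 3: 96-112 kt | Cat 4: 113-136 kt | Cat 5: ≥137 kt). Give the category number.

2

ΔP = 1011 − 936 = 75 mb.
V ≈ 6.2 × 75^0.62 = 6.2 × 14.54 ≈ 90 kt.
90 kt falls in the Category 2 band.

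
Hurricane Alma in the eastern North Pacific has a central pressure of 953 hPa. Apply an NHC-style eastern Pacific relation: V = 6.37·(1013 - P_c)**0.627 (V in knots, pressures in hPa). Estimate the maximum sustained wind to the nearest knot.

83 kt

ΔP = 1013 − 953 = 60 hPa.
60^0.627 ≈ 13.029.
V ≈ 6.37 × 13.029 ≈ 83.0 kt.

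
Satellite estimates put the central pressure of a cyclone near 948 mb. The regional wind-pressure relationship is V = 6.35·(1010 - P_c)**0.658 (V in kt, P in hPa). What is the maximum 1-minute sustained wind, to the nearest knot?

ΔP = 1010 − 948 = 62 mb.
62^0.658 ≈ 15.114.
V ≈ 6.35 × 15.114 ≈ 96.0 kt.

96 kt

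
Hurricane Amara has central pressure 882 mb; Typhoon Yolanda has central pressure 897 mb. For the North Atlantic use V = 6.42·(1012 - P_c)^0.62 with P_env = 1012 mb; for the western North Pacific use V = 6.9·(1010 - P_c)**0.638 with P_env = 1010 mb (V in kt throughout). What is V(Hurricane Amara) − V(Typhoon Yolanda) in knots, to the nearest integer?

Hurricane Amara: ΔP = 130; V ≈ 6.42 × 130^0.62 ≈ 131.27 kt.
Typhoon Yolanda: ΔP = 113; V ≈ 6.9 × 113^0.638 ≈ 140.84 kt.
Difference ≈ 131.27 − 140.84 = -9.57 → -10 kt.

-10 kt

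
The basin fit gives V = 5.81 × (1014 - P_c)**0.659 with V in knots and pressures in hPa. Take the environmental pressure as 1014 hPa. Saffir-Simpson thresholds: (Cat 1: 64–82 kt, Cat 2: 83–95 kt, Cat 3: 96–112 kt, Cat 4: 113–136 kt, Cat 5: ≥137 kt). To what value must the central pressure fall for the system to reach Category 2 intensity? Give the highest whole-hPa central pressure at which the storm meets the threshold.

957 hPa

Category 2 begins at V = 83 kt.
Required ΔP = (83/5.81)^(1/0.659) = 14.286^1.517 ≈ 56.56 hPa.
P_c ≤ 1014 − 56.56 = 957.44, so the highest integer P_c is 957 hPa.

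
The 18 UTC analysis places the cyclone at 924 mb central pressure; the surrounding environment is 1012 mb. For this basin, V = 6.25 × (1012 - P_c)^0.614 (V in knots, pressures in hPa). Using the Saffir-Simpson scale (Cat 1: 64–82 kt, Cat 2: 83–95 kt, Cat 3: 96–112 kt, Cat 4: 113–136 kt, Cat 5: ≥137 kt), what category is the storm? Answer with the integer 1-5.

ΔP = 1012 − 924 = 88 mb.
V ≈ 6.25 × 88^0.614 = 6.25 × 15.63 ≈ 98 kt.
98 kt falls in the Category 3 band.

3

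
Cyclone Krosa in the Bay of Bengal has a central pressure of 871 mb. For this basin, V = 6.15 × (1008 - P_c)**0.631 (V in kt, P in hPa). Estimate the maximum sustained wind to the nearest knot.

137 kt

ΔP = 1008 − 871 = 137 mb.
137^0.631 ≈ 22.298.
V ≈ 6.15 × 22.298 ≈ 137.1 kt.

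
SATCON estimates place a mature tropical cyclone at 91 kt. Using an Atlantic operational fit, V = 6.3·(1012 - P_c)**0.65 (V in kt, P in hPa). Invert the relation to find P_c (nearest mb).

ΔP = (V / 6.3)^(1/0.65) = (91/6.3)^1.538.
91/6.3 = 14.444; 14.444^1.538 ≈ 60.84 mb.
P_c = 1012 − 60.84 = 951.16 ≈ 951 mb.

951 mb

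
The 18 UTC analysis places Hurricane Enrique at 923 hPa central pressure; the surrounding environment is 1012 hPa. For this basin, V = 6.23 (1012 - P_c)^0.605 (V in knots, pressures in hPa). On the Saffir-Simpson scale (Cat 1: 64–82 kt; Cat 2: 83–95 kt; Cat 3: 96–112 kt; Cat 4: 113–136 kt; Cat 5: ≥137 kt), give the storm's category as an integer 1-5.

ΔP = 1012 − 923 = 89 hPa.
V ≈ 6.23 × 89^0.605 = 6.23 × 15.11 ≈ 94 kt.
94 kt falls in the Category 2 band.

2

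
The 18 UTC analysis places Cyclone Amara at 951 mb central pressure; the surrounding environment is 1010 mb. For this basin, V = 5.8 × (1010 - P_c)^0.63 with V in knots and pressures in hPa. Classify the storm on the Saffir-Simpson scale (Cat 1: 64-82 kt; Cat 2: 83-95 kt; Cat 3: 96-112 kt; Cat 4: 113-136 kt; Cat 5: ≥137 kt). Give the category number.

1

ΔP = 1010 − 951 = 59 mb.
V ≈ 5.8 × 59^0.63 = 5.8 × 13.05 ≈ 76 kt.
76 kt falls in the Category 1 band.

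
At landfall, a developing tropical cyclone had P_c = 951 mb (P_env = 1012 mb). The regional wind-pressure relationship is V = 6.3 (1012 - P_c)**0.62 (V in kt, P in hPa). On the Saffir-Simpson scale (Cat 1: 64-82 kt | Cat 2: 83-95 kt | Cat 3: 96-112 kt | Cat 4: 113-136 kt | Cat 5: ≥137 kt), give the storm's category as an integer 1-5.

ΔP = 1012 − 951 = 61 mb.
V ≈ 6.3 × 61^0.62 = 6.3 × 12.79 ≈ 81 kt.
81 kt falls in the Category 1 band.

1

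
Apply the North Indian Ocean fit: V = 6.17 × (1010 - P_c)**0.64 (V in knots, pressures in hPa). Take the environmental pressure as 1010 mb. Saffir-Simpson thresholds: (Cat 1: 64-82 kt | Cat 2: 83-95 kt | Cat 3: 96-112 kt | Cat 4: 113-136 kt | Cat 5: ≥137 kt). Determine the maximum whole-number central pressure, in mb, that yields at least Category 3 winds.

Category 3 begins at V = 96 kt.
Required ΔP = (96/6.17)^(1/0.64) = 15.559^1.562 ≈ 72.86 mb.
P_c ≤ 1010 − 72.86 = 937.14, so the highest integer P_c is 937 mb.

937 mb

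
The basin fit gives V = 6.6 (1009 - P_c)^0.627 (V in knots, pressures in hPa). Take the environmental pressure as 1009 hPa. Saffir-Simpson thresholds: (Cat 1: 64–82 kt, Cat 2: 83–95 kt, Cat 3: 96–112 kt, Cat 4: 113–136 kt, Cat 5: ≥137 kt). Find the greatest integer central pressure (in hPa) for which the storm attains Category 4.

916 hPa

Category 4 begins at V = 113 kt.
Required ΔP = (113/6.6)^(1/0.627) = 17.121^1.595 ≈ 92.76 hPa.
P_c ≤ 1009 − 92.76 = 916.24, so the highest integer P_c is 916 hPa.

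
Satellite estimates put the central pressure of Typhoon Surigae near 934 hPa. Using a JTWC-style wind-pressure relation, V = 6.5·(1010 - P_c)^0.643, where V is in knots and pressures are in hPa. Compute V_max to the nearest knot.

ΔP = 1010 − 934 = 76 hPa.
76^0.643 ≈ 16.194.
V ≈ 6.5 × 16.194 ≈ 105.3 kt.

105 kt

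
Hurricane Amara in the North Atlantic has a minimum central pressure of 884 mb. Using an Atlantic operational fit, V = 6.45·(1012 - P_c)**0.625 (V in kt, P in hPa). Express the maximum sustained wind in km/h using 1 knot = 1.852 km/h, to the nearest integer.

248 km/h

ΔP = 1012 − 884 = 128 mb.
V ≈ 6.45 × 128^0.625 = 6.45 × 20.749 ≈ 133.834 kt.
133.834 × 1.852 ≈ 247.86 km/h → 248 km/h.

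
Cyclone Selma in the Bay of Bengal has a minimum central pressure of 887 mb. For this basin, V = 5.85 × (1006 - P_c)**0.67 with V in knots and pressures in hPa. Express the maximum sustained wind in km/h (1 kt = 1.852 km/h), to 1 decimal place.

266.3 km/h

ΔP = 1006 − 887 = 119 mb.
V ≈ 5.85 × 119^0.67 = 5.85 × 24.582 ≈ 143.804 kt.
143.804 × 1.852 ≈ 266.33 km/h → 266.3 km/h.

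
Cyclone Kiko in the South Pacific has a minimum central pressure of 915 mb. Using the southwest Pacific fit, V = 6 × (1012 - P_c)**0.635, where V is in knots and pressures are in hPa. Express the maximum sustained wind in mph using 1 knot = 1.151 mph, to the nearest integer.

ΔP = 1012 − 915 = 97 mb.
V ≈ 6 × 97^0.635 = 6 × 18.264 ≈ 109.585 kt.
109.585 × 1.151 ≈ 126.13 mph → 126 mph.

126 mph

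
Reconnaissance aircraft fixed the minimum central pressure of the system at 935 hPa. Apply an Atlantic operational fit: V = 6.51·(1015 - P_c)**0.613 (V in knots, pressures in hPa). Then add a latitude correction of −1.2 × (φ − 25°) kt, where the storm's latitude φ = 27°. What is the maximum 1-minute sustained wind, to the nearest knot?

ΔP = 1015 − 935 = 80 hPa.
80^0.613 ≈ 14.676.
V ≈ 6.51 × 14.676 ≈ 95.5 kt.
Latitude correction: −1.2 × (27 − 25) = -2.4 kt.
Corrected V ≈ 93.1 kt → 93 kt.

93 kt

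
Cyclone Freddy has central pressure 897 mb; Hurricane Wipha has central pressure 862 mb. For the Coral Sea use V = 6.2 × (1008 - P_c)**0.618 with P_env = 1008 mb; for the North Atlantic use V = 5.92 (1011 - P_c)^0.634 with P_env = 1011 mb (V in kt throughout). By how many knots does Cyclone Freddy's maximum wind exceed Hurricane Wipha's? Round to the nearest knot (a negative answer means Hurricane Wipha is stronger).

Cyclone Freddy: ΔP = 111; V ≈ 6.2 × 111^0.618 ≈ 113.87 kt.
Hurricane Wipha: ΔP = 149; V ≈ 5.92 × 149^0.634 ≈ 141.29 kt.
Difference ≈ 113.87 − 141.29 = -27.42 → -27 kt.

-27 kt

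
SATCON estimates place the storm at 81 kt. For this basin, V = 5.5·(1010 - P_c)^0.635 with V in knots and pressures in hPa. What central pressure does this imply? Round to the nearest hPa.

941 hPa

ΔP = (V / 5.5)^(1/0.635) = (81/5.5)^1.575.
81/5.5 = 14.727; 14.727^1.575 ≈ 69.11 hPa.
P_c = 1010 − 69.11 = 940.89 ≈ 941 hPa.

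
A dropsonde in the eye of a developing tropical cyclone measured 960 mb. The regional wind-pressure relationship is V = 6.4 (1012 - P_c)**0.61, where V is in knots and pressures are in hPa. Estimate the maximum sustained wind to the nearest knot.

71 kt

ΔP = 1012 − 960 = 52 mb.
52^0.61 ≈ 11.137.
V ≈ 6.4 × 11.137 ≈ 71.3 kt.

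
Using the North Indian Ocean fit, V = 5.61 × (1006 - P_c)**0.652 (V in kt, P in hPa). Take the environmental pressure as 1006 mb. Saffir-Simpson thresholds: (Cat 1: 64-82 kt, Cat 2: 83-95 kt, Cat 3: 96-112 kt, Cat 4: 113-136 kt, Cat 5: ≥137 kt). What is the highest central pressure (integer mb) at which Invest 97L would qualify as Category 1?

964 mb

Category 1 begins at V = 64 kt.
Required ΔP = (64/5.61)^(1/0.652) = 11.408^1.534 ≈ 41.83 mb.
P_c ≤ 1006 − 41.83 = 964.17, so the highest integer P_c is 964 mb.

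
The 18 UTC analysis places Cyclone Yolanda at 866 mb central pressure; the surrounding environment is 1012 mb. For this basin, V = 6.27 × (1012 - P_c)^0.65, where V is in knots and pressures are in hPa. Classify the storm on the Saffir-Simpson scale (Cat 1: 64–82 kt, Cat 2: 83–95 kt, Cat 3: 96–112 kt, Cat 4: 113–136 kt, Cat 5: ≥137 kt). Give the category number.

5

ΔP = 1012 − 866 = 146 mb.
V ≈ 6.27 × 146^0.65 = 6.27 × 25.52 ≈ 160 kt.
160 kt falls in the Category 5 band.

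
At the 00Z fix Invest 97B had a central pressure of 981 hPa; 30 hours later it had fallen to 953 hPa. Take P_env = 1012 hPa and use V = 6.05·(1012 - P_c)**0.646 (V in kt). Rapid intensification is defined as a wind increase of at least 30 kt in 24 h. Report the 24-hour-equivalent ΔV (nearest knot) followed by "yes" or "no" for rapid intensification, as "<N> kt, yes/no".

V₁: ΔP = 31, V ≈ 6.05 × 31^0.646 ≈ 55.61 kt.
V₂: ΔP = 59, V ≈ 6.05 × 59^0.646 ≈ 84.28 kt.
ΔV over 30 h = 28.67 kt → 24 h equivalent = 28.67 × 24/30 ≈ 22.94 kt.
23 kt < 30 kt ⇒ not rapid intensification.

23 kt, no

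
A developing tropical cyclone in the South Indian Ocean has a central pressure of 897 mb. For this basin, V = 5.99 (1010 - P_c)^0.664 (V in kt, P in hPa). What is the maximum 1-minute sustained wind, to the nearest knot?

ΔP = 1010 − 897 = 113 mb.
113^0.664 ≈ 23.080.
V ≈ 5.99 × 23.080 ≈ 138.3 kt.

138 kt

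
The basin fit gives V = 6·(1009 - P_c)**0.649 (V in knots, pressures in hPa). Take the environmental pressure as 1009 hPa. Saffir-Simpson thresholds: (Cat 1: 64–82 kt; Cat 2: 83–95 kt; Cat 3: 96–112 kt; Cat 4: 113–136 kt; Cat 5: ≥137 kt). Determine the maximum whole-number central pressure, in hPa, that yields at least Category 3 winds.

Category 3 begins at V = 96 kt.
Required ΔP = (96/6)^(1/0.649) = 16.000^1.541 ≈ 71.67 hPa.
P_c ≤ 1009 − 71.67 = 937.33, so the highest integer P_c is 937 hPa.

937 hPa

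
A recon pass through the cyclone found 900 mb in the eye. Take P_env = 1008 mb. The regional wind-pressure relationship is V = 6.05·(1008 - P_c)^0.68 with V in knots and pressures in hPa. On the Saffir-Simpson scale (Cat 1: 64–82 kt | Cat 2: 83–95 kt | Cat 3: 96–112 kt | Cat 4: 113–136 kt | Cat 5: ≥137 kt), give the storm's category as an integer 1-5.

5

ΔP = 1008 − 900 = 108 mb.
V ≈ 6.05 × 108^0.68 = 6.05 × 24.14 ≈ 146 kt.
146 kt falls in the Category 5 band.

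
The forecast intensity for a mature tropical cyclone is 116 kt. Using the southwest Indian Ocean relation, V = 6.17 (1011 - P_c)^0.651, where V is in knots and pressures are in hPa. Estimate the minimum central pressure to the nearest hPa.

920 hPa

ΔP = (V / 6.17)^(1/0.651) = (116/6.17)^1.536.
116/6.17 = 18.801; 18.801^1.536 ≈ 90.63 hPa.
P_c = 1011 − 90.63 = 920.37 ≈ 920 hPa.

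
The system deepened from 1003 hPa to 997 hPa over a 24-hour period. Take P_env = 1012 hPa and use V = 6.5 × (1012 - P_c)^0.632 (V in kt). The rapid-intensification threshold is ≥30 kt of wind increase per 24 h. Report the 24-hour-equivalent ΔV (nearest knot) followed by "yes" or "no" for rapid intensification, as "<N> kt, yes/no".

V₁: ΔP = 9, V ≈ 6.5 × 9^0.632 ≈ 26.06 kt.
V₂: ΔP = 15, V ≈ 6.5 × 15^0.632 ≈ 35.99 kt.
ΔV over 24 h = 9.93 kt → 24 h equivalent = 9.93 × 24/24 ≈ 9.93 kt.
10 kt < 30 kt ⇒ not rapid intensification.

10 kt, no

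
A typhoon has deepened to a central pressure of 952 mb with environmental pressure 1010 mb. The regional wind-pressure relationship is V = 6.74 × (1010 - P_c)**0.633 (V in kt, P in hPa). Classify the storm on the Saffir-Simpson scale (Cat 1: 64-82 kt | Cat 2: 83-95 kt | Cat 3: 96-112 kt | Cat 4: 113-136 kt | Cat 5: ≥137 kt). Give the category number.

ΔP = 1010 − 952 = 58 mb.
V ≈ 6.74 × 58^0.633 = 6.74 × 13.07 ≈ 88 kt.
88 kt falls in the Category 2 band.

2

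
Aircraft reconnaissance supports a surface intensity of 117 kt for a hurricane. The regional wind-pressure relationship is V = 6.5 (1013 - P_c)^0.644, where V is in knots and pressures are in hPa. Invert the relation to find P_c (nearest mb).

924 mb

ΔP = (V / 6.5)^(1/0.644) = (117/6.5)^1.553.
117/6.5 = 18.000; 18.000^1.553 ≈ 88.96 mb.
P_c = 1013 − 88.96 = 924.04 ≈ 924 mb.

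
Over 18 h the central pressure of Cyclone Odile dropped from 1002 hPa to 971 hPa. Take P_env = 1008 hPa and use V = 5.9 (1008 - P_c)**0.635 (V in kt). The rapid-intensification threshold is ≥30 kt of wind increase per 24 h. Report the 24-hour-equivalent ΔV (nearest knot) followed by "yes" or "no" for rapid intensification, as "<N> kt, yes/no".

53 kt, yes

V₁: ΔP = 6, V ≈ 5.9 × 6^0.635 ≈ 18.41 kt.
V₂: ΔP = 37, V ≈ 5.9 × 37^0.635 ≈ 58.43 kt.
ΔV over 18 h = 40.02 kt → 24 h equivalent = 40.02 × 24/18 ≈ 53.36 kt.
53 kt ≥ 30 kt ⇒ rapid intensification.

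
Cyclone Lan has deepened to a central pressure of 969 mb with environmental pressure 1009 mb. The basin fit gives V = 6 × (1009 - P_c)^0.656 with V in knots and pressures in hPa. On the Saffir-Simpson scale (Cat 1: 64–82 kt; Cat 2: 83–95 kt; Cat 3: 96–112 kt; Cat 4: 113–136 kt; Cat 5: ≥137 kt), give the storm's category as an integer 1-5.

ΔP = 1009 − 969 = 40 mb.
V ≈ 6 × 40^0.656 = 6 × 11.24 ≈ 67 kt.
67 kt falls in the Category 1 band.

1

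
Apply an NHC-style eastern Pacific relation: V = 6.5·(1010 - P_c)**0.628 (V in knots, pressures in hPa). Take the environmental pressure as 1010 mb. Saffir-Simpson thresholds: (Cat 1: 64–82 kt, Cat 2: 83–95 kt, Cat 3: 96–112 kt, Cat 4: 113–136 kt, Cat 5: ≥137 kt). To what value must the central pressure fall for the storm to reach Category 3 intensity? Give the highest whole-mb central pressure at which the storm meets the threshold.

Category 3 begins at V = 96 kt.
Required ΔP = (96/6.5)^(1/0.628) = 14.769^1.592 ≈ 72.78 mb.
P_c ≤ 1010 − 72.78 = 937.22, so the highest integer P_c is 937 mb.

937 mb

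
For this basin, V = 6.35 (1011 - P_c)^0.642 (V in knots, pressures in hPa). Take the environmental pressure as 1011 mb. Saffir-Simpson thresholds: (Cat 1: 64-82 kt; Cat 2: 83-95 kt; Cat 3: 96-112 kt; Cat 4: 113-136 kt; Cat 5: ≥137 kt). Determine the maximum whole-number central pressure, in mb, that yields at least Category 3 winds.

942 mb

Category 3 begins at V = 96 kt.
Required ΔP = (96/6.35)^(1/0.642) = 15.118^1.558 ≈ 68.74 mb.
P_c ≤ 1011 − 68.74 = 942.26, so the highest integer P_c is 942 mb.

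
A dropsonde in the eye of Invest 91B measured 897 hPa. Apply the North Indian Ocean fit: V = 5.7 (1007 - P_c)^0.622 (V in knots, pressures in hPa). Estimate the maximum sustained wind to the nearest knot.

ΔP = 1007 − 897 = 110 hPa.
110^0.622 ≈ 18.610.
V ≈ 5.7 × 18.610 ≈ 106.1 kt.

106 kt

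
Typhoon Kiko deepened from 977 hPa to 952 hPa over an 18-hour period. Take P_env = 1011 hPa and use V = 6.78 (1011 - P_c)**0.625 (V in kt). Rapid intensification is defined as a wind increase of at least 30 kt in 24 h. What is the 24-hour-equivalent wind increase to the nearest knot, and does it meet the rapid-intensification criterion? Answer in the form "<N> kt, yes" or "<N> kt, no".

V₁: ΔP = 34, V ≈ 6.78 × 34^0.625 ≈ 61.43 kt.
V₂: ΔP = 59, V ≈ 6.78 × 59^0.625 ≈ 86.70 kt.
ΔV over 18 h = 25.27 kt → 24 h equivalent = 25.27 × 24/18 ≈ 33.69 kt.
34 kt ≥ 30 kt ⇒ rapid intensification.

34 kt, yes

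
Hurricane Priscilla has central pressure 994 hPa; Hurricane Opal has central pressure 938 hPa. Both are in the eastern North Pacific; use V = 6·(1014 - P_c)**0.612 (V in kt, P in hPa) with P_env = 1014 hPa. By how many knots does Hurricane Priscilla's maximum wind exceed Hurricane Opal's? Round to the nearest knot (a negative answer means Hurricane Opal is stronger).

Hurricane Priscilla: ΔP = 20; V ≈ 6 × 20^0.612 ≈ 37.53 kt.
Hurricane Opal: ΔP = 76; V ≈ 6 × 76^0.612 ≈ 84.96 kt.
Difference ≈ 37.53 − 84.96 = -47.43 → -47 kt.

-47 kt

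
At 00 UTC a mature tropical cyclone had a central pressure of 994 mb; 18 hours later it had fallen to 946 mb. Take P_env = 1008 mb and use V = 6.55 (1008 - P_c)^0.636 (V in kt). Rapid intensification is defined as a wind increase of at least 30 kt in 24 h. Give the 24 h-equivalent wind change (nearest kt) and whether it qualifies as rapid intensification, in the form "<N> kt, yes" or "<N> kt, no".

V₁: ΔP = 14, V ≈ 6.55 × 14^0.636 ≈ 35.09 kt.
V₂: ΔP = 62, V ≈ 6.55 × 62^0.636 ≈ 90.41 kt.
ΔV over 18 h = 55.32 kt → 24 h equivalent = 55.32 × 24/18 ≈ 73.76 kt.
74 kt ≥ 30 kt ⇒ rapid intensification.

74 kt, yes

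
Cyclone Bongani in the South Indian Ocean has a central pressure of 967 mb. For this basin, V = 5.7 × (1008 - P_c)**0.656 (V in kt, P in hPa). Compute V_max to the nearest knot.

ΔP = 1008 − 967 = 41 mb.
41^0.656 ≈ 11.428.
V ≈ 5.7 × 11.428 ≈ 65.1 kt.

65 kt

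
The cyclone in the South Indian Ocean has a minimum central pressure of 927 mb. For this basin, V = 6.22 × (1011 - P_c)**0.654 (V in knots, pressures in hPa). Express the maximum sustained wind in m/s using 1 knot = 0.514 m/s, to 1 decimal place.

ΔP = 1011 − 927 = 84 mb.
V ≈ 6.22 × 84^0.654 = 6.22 × 18.133 ≈ 112.790 kt.
112.790 × 0.514 ≈ 57.97 m/s → 58.0 m/s.

58.0 m/s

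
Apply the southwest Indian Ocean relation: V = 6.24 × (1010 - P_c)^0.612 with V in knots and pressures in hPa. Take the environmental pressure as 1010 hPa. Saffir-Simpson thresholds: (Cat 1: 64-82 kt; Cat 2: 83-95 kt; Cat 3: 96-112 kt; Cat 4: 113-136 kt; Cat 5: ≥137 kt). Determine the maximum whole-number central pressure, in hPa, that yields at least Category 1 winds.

965 hPa

Category 1 begins at V = 64 kt.
Required ΔP = (64/6.24)^(1/0.612) = 10.256^1.634 ≈ 44.87 hPa.
P_c ≤ 1010 − 44.87 = 965.13, so the highest integer P_c is 965 hPa.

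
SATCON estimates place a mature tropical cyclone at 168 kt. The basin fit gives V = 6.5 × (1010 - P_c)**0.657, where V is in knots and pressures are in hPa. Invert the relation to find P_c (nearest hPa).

ΔP = (V / 6.5)^(1/0.657) = (168/6.5)^1.522.
168/6.5 = 25.846; 25.846^1.522 ≈ 141.18 hPa.
P_c = 1010 − 141.18 = 868.82 ≈ 869 hPa.

869 hPa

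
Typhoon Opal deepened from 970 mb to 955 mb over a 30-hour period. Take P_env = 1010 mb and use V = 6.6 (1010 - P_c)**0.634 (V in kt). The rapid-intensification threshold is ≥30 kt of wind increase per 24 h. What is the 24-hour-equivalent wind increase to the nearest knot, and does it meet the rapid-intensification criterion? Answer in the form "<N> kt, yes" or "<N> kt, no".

12 kt, no

V₁: ΔP = 40, V ≈ 6.6 × 40^0.634 ≈ 68.43 kt.
V₂: ΔP = 55, V ≈ 6.6 × 55^0.634 ≈ 83.74 kt.
ΔV over 30 h = 15.31 kt → 24 h equivalent = 15.31 × 24/30 ≈ 12.25 kt.
12 kt < 30 kt ⇒ not rapid intensification.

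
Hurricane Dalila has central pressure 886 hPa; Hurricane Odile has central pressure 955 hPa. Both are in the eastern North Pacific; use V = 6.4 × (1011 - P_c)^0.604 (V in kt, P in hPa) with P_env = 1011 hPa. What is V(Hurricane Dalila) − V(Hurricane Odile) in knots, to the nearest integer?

Hurricane Dalila: ΔP = 125; V ≈ 6.4 × 125^0.604 ≈ 118.23 kt.
Hurricane Odile: ΔP = 56; V ≈ 6.4 × 56^0.604 ≈ 72.79 kt.
Difference ≈ 118.23 − 72.79 = 45.44 → 45 kt.

45 kt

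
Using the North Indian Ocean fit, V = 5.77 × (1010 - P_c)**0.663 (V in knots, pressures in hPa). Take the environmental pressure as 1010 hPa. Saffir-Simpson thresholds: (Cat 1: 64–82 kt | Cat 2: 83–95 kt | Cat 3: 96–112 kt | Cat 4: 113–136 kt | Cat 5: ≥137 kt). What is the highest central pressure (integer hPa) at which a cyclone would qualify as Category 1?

972 hPa

Category 1 begins at V = 64 kt.
Required ΔP = (64/5.77)^(1/0.663) = 11.092^1.508 ≈ 37.69 hPa.
P_c ≤ 1010 − 37.69 = 972.31, so the highest integer P_c is 972 hPa.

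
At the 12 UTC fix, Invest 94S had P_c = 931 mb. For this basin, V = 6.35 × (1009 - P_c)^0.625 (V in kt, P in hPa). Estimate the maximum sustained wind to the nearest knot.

ΔP = 1009 − 931 = 78 mb.
78^0.625 ≈ 15.225.
V ≈ 6.35 × 15.225 ≈ 96.7 kt.

97 kt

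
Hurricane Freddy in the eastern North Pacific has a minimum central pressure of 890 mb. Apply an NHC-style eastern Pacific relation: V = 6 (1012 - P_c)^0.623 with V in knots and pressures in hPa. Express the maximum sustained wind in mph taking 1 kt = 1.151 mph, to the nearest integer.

ΔP = 1012 − 890 = 122 mb.
V ≈ 6 × 122^0.623 = 6 × 19.944 ≈ 119.661 kt.
119.661 × 1.151 ≈ 137.73 mph → 138 mph.

138 mph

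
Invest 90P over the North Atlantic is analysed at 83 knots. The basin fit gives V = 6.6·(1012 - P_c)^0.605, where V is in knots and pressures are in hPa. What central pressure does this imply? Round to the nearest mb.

ΔP = (V / 6.6)^(1/0.605) = (83/6.6)^1.653.
83/6.6 = 12.576; 12.576^1.653 ≈ 65.68 mb.
P_c = 1012 − 65.68 = 946.32 ≈ 946 mb.

946 mb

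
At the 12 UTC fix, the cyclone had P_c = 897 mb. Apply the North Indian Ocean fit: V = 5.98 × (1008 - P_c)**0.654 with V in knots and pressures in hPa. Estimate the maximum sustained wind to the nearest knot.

ΔP = 1008 − 897 = 111 mb.
111^0.654 ≈ 21.759.
V ≈ 5.98 × 21.759 ≈ 130.1 kt.

130 kt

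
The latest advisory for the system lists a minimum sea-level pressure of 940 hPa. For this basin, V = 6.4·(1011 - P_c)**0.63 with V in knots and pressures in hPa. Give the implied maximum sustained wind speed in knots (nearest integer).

ΔP = 1011 − 940 = 71 hPa.
71^0.63 ≈ 14.665.
V ≈ 6.4 × 14.665 ≈ 93.9 kt.

94 kt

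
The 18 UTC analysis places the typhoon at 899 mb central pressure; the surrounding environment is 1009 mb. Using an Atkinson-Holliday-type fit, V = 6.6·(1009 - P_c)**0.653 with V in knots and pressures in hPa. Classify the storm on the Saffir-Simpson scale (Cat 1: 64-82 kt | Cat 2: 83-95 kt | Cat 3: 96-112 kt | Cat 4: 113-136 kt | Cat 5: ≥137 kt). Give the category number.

5

ΔP = 1009 − 899 = 110 mb.
V ≈ 6.6 × 110^0.653 = 6.6 × 21.53 ≈ 142 kt.
142 kt falls in the Category 5 band.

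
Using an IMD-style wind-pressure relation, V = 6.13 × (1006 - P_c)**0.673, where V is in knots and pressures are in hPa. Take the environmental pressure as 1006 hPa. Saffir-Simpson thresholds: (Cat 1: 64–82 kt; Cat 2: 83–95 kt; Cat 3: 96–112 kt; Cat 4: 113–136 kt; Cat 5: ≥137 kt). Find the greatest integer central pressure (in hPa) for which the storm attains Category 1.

Category 1 begins at V = 64 kt.
Required ΔP = (64/6.13)^(1/0.673) = 10.440^1.486 ≈ 32.64 hPa.
P_c ≤ 1006 − 32.64 = 973.36, so the highest integer P_c is 973 hPa.

973 hPa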